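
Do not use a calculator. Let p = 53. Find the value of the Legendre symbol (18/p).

Pull out 2: since 53 ≡ 5 (mod 8), (2/53) = -1.
Reciprocity: 9 ≡ 1 and 53 ≡ 1 (mod 4), so (9/53) = +(53/9).
Reduce top mod 9: now compute (8/9).
Pull out 2^3: since 9 ≡ 1 (mod 8), (2/9) = +1, so (2/9)^3 = +1.
Reached (1/9) = 1. Collecting the sign flips along the way, the symbol is -1.

-1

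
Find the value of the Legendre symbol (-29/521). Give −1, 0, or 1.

Euler's criterion: (-29/521) ≡ 492^260 (mod 521).
492^2 ≡ 320 (mod 521)
492^4 ≡ 284 (mod 521)
492^8 ≡ 422 (mod 521)
492^16 ≡ 423 (mod 521)
492^32 ≡ 226 (mod 521)
492^64 ≡ 18 (mod 521)
492^128 ≡ 324 (mod 521)
492^256 ≡ 255 (mod 521)
492^260 = 492^(256+4) ≡ 1 (mod 521).
Result is 1, so (-29/521) = 1.

1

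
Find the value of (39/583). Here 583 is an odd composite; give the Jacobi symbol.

Reciprocity: 39 ≡ 3 and 583 ≡ 3 (mod 4), so (39/583) = −(583/39).
Reduce top mod 39: now compute (37/39).
Reciprocity: 37 ≡ 1 and 39 ≡ 3 (mod 4), so (37/39) = +(39/37).
Reduce top mod 37: now compute (2/37).
Pull out 2: since 37 ≡ 5 (mod 8), (2/37) = -1.
Reached (1/37) = 1. Collecting the sign flips along the way, the symbol is +1.

1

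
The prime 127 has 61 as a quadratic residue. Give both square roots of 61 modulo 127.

51, 76

Since 127 ≡ 3 (mod 4), a square root of 61 is 61^((127+1)/4) = 61^32 mod 127.
Repeated squaring: 61^2≡38, 61^4≡47, 61^8≡50, 61^16≡87, 61^32≡76 (mod 127).
61^32 = 61^(32) ≡ 76 (mod 127).
Check: 76² = 5776 ≡ 61 (mod 127). The two roots are 51 and 76.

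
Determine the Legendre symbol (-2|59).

First reduce: -2 ≡ 57 (mod 59).
Reciprocity: 57 ≡ 1 and 59 ≡ 3 (mod 4), so (57/59) = +(59/57).
Reduce top mod 57: now compute (2/57).
Pull out 2: since 57 ≡ 1 (mod 8), (2/57) = +1.
Reached (1/57) = 1. Collecting the sign flips along the way, the symbol is +1.

1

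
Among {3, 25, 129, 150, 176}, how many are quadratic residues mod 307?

4

(3/307) = -1 → non-residue.
(25/307) = +1 → QR.
(129/307) = +1 → QR.
(150/307) = +1 → QR.
(176/307) = +1 → QR.
Total quadratic residues among the 5: 4.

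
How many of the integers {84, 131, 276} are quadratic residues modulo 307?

(84/307) = -1 → non-residue.
(131/307) = -1 → non-residue.
(276/307) = +1 → QR.
Total quadratic residues among the 3: 1.

1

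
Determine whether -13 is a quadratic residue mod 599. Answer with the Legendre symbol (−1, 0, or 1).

-1

First reduce: -13 ≡ 586 (mod 599).
Pull out 2: since 599 ≡ 7 (mod 8), (2/599) = +1.
Reciprocity: 293 ≡ 1 and 599 ≡ 3 (mod 4), so (293/599) = +(599/293).
Reduce top mod 293: now compute (13/293).
Reciprocity: 13 ≡ 1 and 293 ≡ 1 (mod 4), so (13/293) = +(293/13).
Reduce top mod 13: now compute (7/13).
Reciprocity: 7 ≡ 3 and 13 ≡ 1 (mod 4), so (7/13) = +(13/7).
Reduce top mod 7: now compute (6/7).
Pull out 2: since 7 ≡ 7 (mod 8), (2/7) = +1.
Reciprocity: 3 ≡ 3 and 7 ≡ 3 (mod 4), so (3/7) = −(7/3).
Reduce top mod 3: now compute (1/3).
Reached (1/3) = 1. Collecting the sign flips along the way, the symbol is -1.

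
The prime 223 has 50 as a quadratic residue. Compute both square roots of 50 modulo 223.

75, 148

Since 223 ≡ 3 (mod 4), a square root of 50 is 50^((223+1)/4) = 50^56 mod 223.
Repeated squaring: 50^2≡47, 50^4≡202, 50^8≡218, 50^16≡25, 50^32≡179 (mod 223).
50^56 = 50^(32+16+8) ≡ 148 (mod 223).
Check: 148² = 21904 ≡ 50 (mod 223). The two roots are 75 and 148.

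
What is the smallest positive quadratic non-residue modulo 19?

(2/19) = −1, so 2 is the smallest positive non-residue mod 19.

2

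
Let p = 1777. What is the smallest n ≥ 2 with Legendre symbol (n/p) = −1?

(2/1777) = +1, so 2 is a residue.
(3/1777) = +1, so 3 is a residue.
(4/1777) = +1, so 4 is a residue.
(5/1777) = −1, so 5 is the smallest positive non-residue mod 1777.

5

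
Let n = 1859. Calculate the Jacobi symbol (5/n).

Reciprocity: 5 ≡ 1 and 1859 ≡ 3 (mod 4), so (5/1859) = +(1859/5).
Reduce top mod 5: now compute (4/5).
Pull out 2^2: since 5 ≡ 5 (mod 8), (2/5) = -1, so (2/5)^2 = +1.
Reached (1/5) = 1. Collecting the sign flips along the way, the symbol is +1.

1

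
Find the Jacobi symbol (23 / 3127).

1

Reciprocity: 23 ≡ 3 and 3127 ≡ 3 (mod 4), so (23/3127) = −(3127/23).
Reduce top mod 23: now compute (22/23).
Pull out 2: since 23 ≡ 7 (mod 8), (2/23) = +1.
Reciprocity: 11 ≡ 3 and 23 ≡ 3 (mod 4), so (11/23) = −(23/11).
Reduce top mod 11: now compute (1/11).
Reached (1/11) = 1. Collecting the sign flips along the way, the symbol is +1.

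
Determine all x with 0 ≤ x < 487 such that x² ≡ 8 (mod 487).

Since 487 ≡ 3 (mod 4), a square root of 8 is 8^((487+1)/4) = 8^122 mod 487.
Repeated squaring: 8^2≡64, 8^4≡200, 8^8≡66, 8^16≡460, 8^32≡242, 8^64≡124 (mod 487).
8^122 = 8^(64+32+16+8+2) ≡ 182 (mod 487).
Check: 182² = 33124 ≡ 8 (mod 487). The two roots are 182 and 305.

182, 305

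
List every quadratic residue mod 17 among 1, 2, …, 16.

Square k = 1,…,8 (k and 17−k give the same square):
1²=1, 2²=4, 3²=9, 4²=16, 5²≡8, 6²≡2, 7²≡15, 8²≡13 (mod 17).
So the quadratic residues mod 17 are {1, 2, 4, 8, 9, 13, 15, 16}.

1 2 4 8 9 13 15 16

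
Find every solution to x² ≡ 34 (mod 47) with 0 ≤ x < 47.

Since 47 ≡ 3 (mod 4), a square root of 34 is 34^((47+1)/4) = 34^12 mod 47.
Repeated squaring: 34^2≡28, 34^4≡32, 34^8≡37 (mod 47).
34^12 = 34^(8+4) ≡ 9 (mod 47).
Check: 9² = 81 ≡ 34 (mod 47). The two roots are 9 and 38.

9, 38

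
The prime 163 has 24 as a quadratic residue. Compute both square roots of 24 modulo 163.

26, 137

Since 163 ≡ 3 (mod 4), a square root of 24 is 24^((163+1)/4) = 24^41 mod 163.
Repeated squaring: 24^2≡87, 24^4≡71, 24^8≡151, 24^16≡144, 24^32≡35 (mod 163).
24^41 = 24^(32+8+1) ≡ 26 (mod 163).
Check: 26² = 676 ≡ 24 (mod 163). The two roots are 26 and 137.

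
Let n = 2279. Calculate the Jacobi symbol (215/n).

Reciprocity: 215 ≡ 3 and 2279 ≡ 3 (mod 4), so (215/2279) = −(2279/215).
Reduce top mod 215: now compute (129/215).
Reciprocity: 129 ≡ 1 and 215 ≡ 3 (mod 4), so (129/215) = +(215/129).
Reduce top mod 129: now compute (86/129).
Pull out 2: since 129 ≡ 1 (mod 8), (2/129) = +1.
Reciprocity: 43 ≡ 3 and 129 ≡ 1 (mod 4), so (43/129) = +(129/43).
Reduce top mod 43: now compute (0/43).
Top reduces to 0: gcd > 1, so the symbol is 0.

0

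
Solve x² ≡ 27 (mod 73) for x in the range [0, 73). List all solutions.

73 ≡ 1 (mod 4), so we find a root by search.
Trying successive values, 10² = 100 ≡ 27 (mod 73). The other root is 73 − 10 = 63.

10, 63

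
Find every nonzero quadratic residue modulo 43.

Square k = 1,…,21 (k and 43−k give the same square):
1²=1, 2²=4, 3²=9, 4²=16, 5²=25, 6²=36, 7²≡6, 8²≡21, 9²≡38, 10²≡14, 11²≡35, 12²≡15, 13²≡40, 14²≡24, 15²≡10, 16²≡41, 17²≡31, 18²≡23, 19²≡17, 20²≡13, 21²≡11 (mod 43).
So the quadratic residues mod 43 are {1, 4, 6, 9, 10, 11, 13, 14, 15, 16, 17, 21, 23, 24, 25, 31, 35, 36, 38, 40, 41}.

1,4,6,9,10,11,13,14,15,16,17,21,23,24,25,31,35,36,38,40,41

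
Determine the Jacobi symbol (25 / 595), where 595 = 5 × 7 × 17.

0

Reciprocity: 25 ≡ 1 and 595 ≡ 3 (mod 4), so (25/595) = +(595/25).
Reduce top mod 25: now compute (20/25).
Pull out 2^2: since 25 ≡ 1 (mod 8), (2/25) = +1, so (2/25)^2 = +1.
Reciprocity: 5 ≡ 1 and 25 ≡ 1 (mod 4), so (5/25) = +(25/5).
Reduce top mod 5: now compute (0/5).
Top reduces to 0: gcd > 1, so the symbol is 0.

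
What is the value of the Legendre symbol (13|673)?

Reciprocity: 13 ≡ 1 and 673 ≡ 1 (mod 4), so (13/673) = +(673/13).
Reduce top mod 13: now compute (10/13).
Pull out 2: since 13 ≡ 5 (mod 8), (2/13) = -1.
Reciprocity: 5 ≡ 1 and 13 ≡ 1 (mod 4), so (5/13) = +(13/5).
Reduce top mod 5: now compute (3/5).
Reciprocity: 3 ≡ 3 and 5 ≡ 1 (mod 4), so (3/5) = +(5/3).
Reduce top mod 3: now compute (2/3).
Pull out 2: since 3 ≡ 3 (mod 8), (2/3) = -1.
Reached (1/3) = 1. Collecting the sign flips along the way, the symbol is +1.

1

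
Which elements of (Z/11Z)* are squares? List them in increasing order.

1 3 4 5 9

Square k = 1,…,5 (k and 11−k give the same square):
1²=1, 2²=4, 3²=9, 4²≡5, 5²≡3 (mod 11).
So the quadratic residues mod 11 are {1, 3, 4, 5, 9}.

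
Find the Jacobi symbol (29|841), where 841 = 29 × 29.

0

Reciprocity: 29 ≡ 1 and 841 ≡ 1 (mod 4), so (29/841) = +(841/29).
Reduce top mod 29: now compute (0/29).
Top reduces to 0: gcd > 1, so the symbol is 0.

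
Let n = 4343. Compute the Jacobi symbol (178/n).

1

Pull out 2: since 4343 ≡ 7 (mod 8), (2/4343) = +1.
Reciprocity: 89 ≡ 1 and 4343 ≡ 3 (mod 4), so (89/4343) = +(4343/89).
Reduce top mod 89: now compute (71/89).
Reciprocity: 71 ≡ 3 and 89 ≡ 1 (mod 4), so (71/89) = +(89/71).
Reduce top mod 71: now compute (18/71).
Pull out 2: since 71 ≡ 7 (mod 8), (2/71) = +1.
Reciprocity: 9 ≡ 1 and 71 ≡ 3 (mod 4), so (9/71) = +(71/9).
Reduce top mod 9: now compute (8/9).
Pull out 2^3: since 9 ≡ 1 (mod 8), (2/9) = +1, so (2/9)^3 = +1.
Reached (1/9) = 1. Collecting the sign flips along the way, the symbol is +1.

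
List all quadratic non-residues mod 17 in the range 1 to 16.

Square k = 1,…,8 (k and 17−k give the same square):
1²=1, 2²=4, 3²=9, 4²=16, 5²≡8, 6²≡2, 7²≡15, 8²≡13 (mod 17).
The residues are {1, 2, 4, 8, 9, 13, 15, 16}; the non-residues are the remaining 8 nonzero classes.

3, 5, 6, 7, 10, 11, 12, 14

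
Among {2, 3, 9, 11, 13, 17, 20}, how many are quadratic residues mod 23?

(2/23) = +1 → QR.
(3/23) = +1 → QR.
(9/23) = +1 → QR.
(11/23) = -1 → non-residue.
(13/23) = +1 → QR.
(17/23) = -1 → non-residue.
(20/23) = -1 → non-residue.
Total quadratic residues among the 7: 4.

4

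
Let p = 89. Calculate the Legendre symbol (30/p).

Pull out 2: since 89 ≡ 1 (mod 8), (2/89) = +1.
Reciprocity: 15 ≡ 3 and 89 ≡ 1 (mod 4), so (15/89) = +(89/15).
Reduce top mod 15: now compute (14/15).
Pull out 2: since 15 ≡ 7 (mod 8), (2/15) = +1.
Reciprocity: 7 ≡ 3 and 15 ≡ 3 (mod 4), so (7/15) = −(15/7).
Reduce top mod 7: now compute (1/7).
Reached (1/7) = 1. Collecting the sign flips along the way, the symbol is -1.

-1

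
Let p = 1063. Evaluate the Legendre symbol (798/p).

-1

Pull out 2: since 1063 ≡ 7 (mod 8), (2/1063) = +1.
Reciprocity: 399 ≡ 3 and 1063 ≡ 3 (mod 4), so (399/1063) = −(1063/399).
Reduce top mod 399: now compute (265/399).
Reciprocity: 265 ≡ 1 and 399 ≡ 3 (mod 4), so (265/399) = +(399/265).
Reduce top mod 265: now compute (134/265).
Pull out 2: since 265 ≡ 1 (mod 8), (2/265) = +1.
Reciprocity: 67 ≡ 3 and 265 ≡ 1 (mod 4), so (67/265) = +(265/67).
Reduce top mod 67: now compute (64/67).
Pull out 2^6: since 67 ≡ 3 (mod 8), (2/67) = -1, so (2/67)^6 = +1.
Reached (1/67) = 1. Collecting the sign flips along the way, the symbol is -1.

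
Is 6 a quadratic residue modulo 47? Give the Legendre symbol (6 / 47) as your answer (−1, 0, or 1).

Euler's criterion: (6/47) ≡ 6^23 (mod 47).
6^2 ≡ 36 (mod 47)
6^4 ≡ 27 (mod 47)
6^8 ≡ 24 (mod 47)
6^16 ≡ 12 (mod 47)
6^23 = 6^(16+4+2+1) ≡ 1 (mod 47).
Result is 1, so (6/47) = 1.

1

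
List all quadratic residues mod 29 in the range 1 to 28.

1, 4, 5, 6, 7, 9, 13, 16, 20, 22, 23, 24, 25, 28

Square k = 1,…,14 (k and 29−k give the same square):
1²=1, 2²=4, 3²=9, 4²=16, 5²=25, 6²≡7, 7²≡20, 8²≡6, 9²≡23, 10²≡13, 11²≡5, 12²≡28, 13²≡24, 14²≡22 (mod 29).
So the quadratic residues mod 29 are {1, 4, 5, 6, 7, 9, 13, 16, 20, 22, 23, 24, 25, 28}.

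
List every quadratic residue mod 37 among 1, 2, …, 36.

1,3,4,7,9,10,11,12,16,21,25,26,27,28,30,33,34,36

Square k = 1,…,18 (k and 37−k give the same square):
1²=1, 2²=4, 3²=9, 4²=16, 5²=25, 6²=36, 7²≡12, 8²≡27, 9²≡7, 10²≡26, 11²≡10, 12²≡33, 13²≡21, 14²≡11, 15²≡3, 16²≡34, 17²≡30, 18²≡28 (mod 37).
So the quadratic residues mod 37 are {1, 3, 4, 7, 9, 10, 11, 12, 16, 21, 25, 26, 27, 28, 30, 33, 34, 36}.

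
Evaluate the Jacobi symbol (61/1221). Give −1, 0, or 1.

1

Reciprocity: 61 ≡ 1 and 1221 ≡ 1 (mod 4), so (61/1221) = +(1221/61).
Reduce top mod 61: now compute (1/61).
Reached (1/61) = 1. Collecting the sign flips along the way, the symbol is +1.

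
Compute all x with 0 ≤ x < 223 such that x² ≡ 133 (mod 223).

Since 223 ≡ 3 (mod 4), a square root of 133 is 133^((223+1)/4) = 133^56 mod 223.
Repeated squaring: 133^2≡72, 133^4≡55, 133^8≡126, 133^16≡43, 133^32≡65 (mod 223).
133^56 = 133^(32+16+8) ≡ 53 (mod 223).
Check: 53² = 2809 ≡ 133 (mod 223). The two roots are 53 and 170.

53, 170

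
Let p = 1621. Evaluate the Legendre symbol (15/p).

1

Reciprocity: 15 ≡ 3 and 1621 ≡ 1 (mod 4), so (15/1621) = +(1621/15).
Reduce top mod 15: now compute (1/15).
Reached (1/15) = 1. Collecting the sign flips along the way, the symbol is +1.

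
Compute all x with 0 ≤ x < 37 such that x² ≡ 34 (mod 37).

16, 21

37 ≡ 1 (mod 4), so we find a root by search.
Trying successive values, 16² = 256 ≡ 34 (mod 37). The other root is 37 − 16 = 21.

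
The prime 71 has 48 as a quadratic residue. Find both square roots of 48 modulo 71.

30, 41

Since 71 ≡ 3 (mod 4), a square root of 48 is 48^((71+1)/4) = 48^18 mod 71.
Repeated squaring: 48^2≡32, 48^4≡30, 48^8≡48, 48^16≡32 (mod 71).
48^18 = 48^(16+2) ≡ 30 (mod 71).
Check: 30² = 900 ≡ 48 (mod 71). The two roots are 30 and 41.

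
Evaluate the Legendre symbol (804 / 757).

First reduce: 804 ≡ 47 (mod 757).
Reciprocity: 47 ≡ 3 and 757 ≡ 1 (mod 4), so (47/757) = +(757/47).
Reduce top mod 47: now compute (5/47).
Reciprocity: 5 ≡ 1 and 47 ≡ 3 (mod 4), so (5/47) = +(47/5).
Reduce top mod 5: now compute (2/5).
Pull out 2: since 5 ≡ 5 (mod 8), (2/5) = -1.
Reached (1/5) = 1. Collecting the sign flips along the way, the symbol is -1.

-1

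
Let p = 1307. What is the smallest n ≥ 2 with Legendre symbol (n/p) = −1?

2

(2/1307) = −1, so 2 is the smallest positive non-residue mod 1307.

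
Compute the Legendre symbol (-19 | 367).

First reduce: -19 ≡ 348 (mod 367).
Pull out 2^2: since 367 ≡ 7 (mod 8), (2/367) = +1, so (2/367)^2 = +1.
Reciprocity: 87 ≡ 3 and 367 ≡ 3 (mod 4), so (87/367) = −(367/87).
Reduce top mod 87: now compute (19/87).
Reciprocity: 19 ≡ 3 and 87 ≡ 3 (mod 4), so (19/87) = −(87/19).
Reduce top mod 19: now compute (11/19).
Reciprocity: 11 ≡ 3 and 19 ≡ 3 (mod 4), so (11/19) = −(19/11).
Reduce top mod 11: now compute (8/11).
Pull out 2^3: since 11 ≡ 3 (mod 8), (2/11) = -1, so (2/11)^3 = -1.
Reached (1/11) = 1. Collecting the sign flips along the way, the symbol is +1.

1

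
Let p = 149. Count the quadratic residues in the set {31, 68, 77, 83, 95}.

(31/149) = +1 → QR.
(68/149) = +1 → QR.
(77/149) = -1 → non-residue.
(83/149) = -1 → non-residue.
(95/149) = +1 → QR.
Total quadratic residues among the 5: 3.

3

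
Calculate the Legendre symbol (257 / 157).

First reduce: 257 ≡ 100 (mod 157).
Pull out 2^2: since 157 ≡ 5 (mod 8), (2/157) = -1, so (2/157)^2 = +1.
Reciprocity: 25 ≡ 1 and 157 ≡ 1 (mod 4), so (25/157) = +(157/25).
Reduce top mod 25: now compute (7/25).
Reciprocity: 7 ≡ 3 and 25 ≡ 1 (mod 4), so (7/25) = +(25/7).
Reduce top mod 7: now compute (4/7).
Pull out 2^2: since 7 ≡ 7 (mod 8), (2/7) = +1, so (2/7)^2 = +1.
Reached (1/7) = 1. Collecting the sign flips along the way, the symbol is +1.

1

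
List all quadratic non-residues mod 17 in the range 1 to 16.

Square k = 1,…,8 (k and 17−k give the same square):
1²=1, 2²=4, 3²=9, 4²=16, 5²≡8, 6²≡2, 7²≡15, 8²≡13 (mod 17).
The residues are {1, 2, 4, 8, 9, 13, 15, 16}; the non-residues are the remaining 8 nonzero classes.

3,5,6,7,10,11,12,14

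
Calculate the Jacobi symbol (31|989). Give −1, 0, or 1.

1

Reciprocity: 31 ≡ 3 and 989 ≡ 1 (mod 4), so (31/989) = +(989/31).
Reduce top mod 31: now compute (28/31).
Pull out 2^2: since 31 ≡ 7 (mod 8), (2/31) = +1, so (2/31)^2 = +1.
Reciprocity: 7 ≡ 3 and 31 ≡ 3 (mod 4), so (7/31) = −(31/7).
Reduce top mod 7: now compute (3/7).
Reciprocity: 3 ≡ 3 and 7 ≡ 3 (mod 4), so (3/7) = −(7/3).
Reduce top mod 3: now compute (1/3).
Reached (1/3) = 1. Collecting the sign flips along the way, the symbol is +1.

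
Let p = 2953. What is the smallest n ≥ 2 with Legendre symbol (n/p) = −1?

5

(2/2953) = +1, so 2 is a residue.
(3/2953) = +1, so 3 is a residue.
(4/2953) = +1, so 4 is a residue.
(5/2953) = −1, so 5 is the smallest positive non-residue mod 2953.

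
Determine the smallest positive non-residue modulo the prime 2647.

3

(2/2647) = +1, so 2 is a residue.
(3/2647) = −1, so 3 is the smallest positive non-residue mod 2647.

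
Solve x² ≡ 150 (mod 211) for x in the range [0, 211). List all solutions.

19, 192

Since 211 ≡ 3 (mod 4), a square root of 150 is 150^((211+1)/4) = 150^53 mod 211.
Repeated squaring: 150^2≡134, 150^4≡21, 150^8≡19, 150^16≡150, 150^32≡134 (mod 211).
150^53 = 150^(32+16+4+1) ≡ 19 (mod 211).
Check: 19² = 361 ≡ 150 (mod 211). The two roots are 19 and 192.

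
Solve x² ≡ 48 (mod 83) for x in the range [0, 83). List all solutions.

Since 83 ≡ 3 (mod 4), a square root of 48 is 48^((83+1)/4) = 48^21 mod 83.
Repeated squaring: 48^2≡63, 48^4≡68, 48^8≡59, 48^16≡78 (mod 83).
48^21 = 48^(16+4+1) ≡ 31 (mod 83).
Check: 31² = 961 ≡ 48 (mod 83). The two roots are 31 and 52.

31, 52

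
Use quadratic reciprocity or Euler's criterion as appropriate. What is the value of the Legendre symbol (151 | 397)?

Reciprocity: 151 ≡ 3 and 397 ≡ 1 (mod 4), so (151/397) = +(397/151).
Reduce top mod 151: now compute (95/151).
Reciprocity: 95 ≡ 3 and 151 ≡ 3 (mod 4), so (95/151) = −(151/95).
Reduce top mod 95: now compute (56/95).
Pull out 2^3: since 95 ≡ 7 (mod 8), (2/95) = +1, so (2/95)^3 = +1.
Reciprocity: 7 ≡ 3 and 95 ≡ 3 (mod 4), so (7/95) = −(95/7).
Reduce top mod 7: now compute (4/7).
Pull out 2^2: since 7 ≡ 7 (mod 8), (2/7) = +1, so (2/7)^2 = +1.
Reached (1/7) = 1. Collecting the sign flips along the way, the symbol is +1.

1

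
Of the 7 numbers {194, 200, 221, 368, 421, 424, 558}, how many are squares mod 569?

2

(194/569) = -1 → non-residue.
(200/569) = +1 → QR.
(221/569) = +1 → QR.
(368/569) = -1 → non-residue.
(421/569) = -1 → non-residue.
(424/569) = -1 → non-residue.
(558/569) = -1 → non-residue.
Total quadratic residues among the 7: 2.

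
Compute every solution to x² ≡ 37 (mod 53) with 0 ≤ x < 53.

14, 39

53 ≡ 1 (mod 4), so we find a root by search.
Trying successive values, 14² = 196 ≡ 37 (mod 53). The other root is 53 − 14 = 39.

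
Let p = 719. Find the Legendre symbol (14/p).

Pull out 2: since 719 ≡ 7 (mod 8), (2/719) = +1.
Reciprocity: 7 ≡ 3 and 719 ≡ 3 (mod 4), so (7/719) = −(719/7).
Reduce top mod 7: now compute (5/7).
Reciprocity: 5 ≡ 1 and 7 ≡ 3 (mod 4), so (5/7) = +(7/5).
Reduce top mod 5: now compute (2/5).
Pull out 2: since 5 ≡ 5 (mod 8), (2/5) = -1.
Reached (1/5) = 1. Collecting the sign flips along the way, the symbol is +1.

1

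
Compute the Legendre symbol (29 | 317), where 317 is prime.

-1

Euler's criterion: (29/317) ≡ 29^158 (mod 317).
29^2 ≡ 207 (mod 317)
29^4 ≡ 54 (mod 317)
29^8 ≡ 63 (mod 317)
29^16 ≡ 165 (mod 317)
29^32 ≡ 280 (mod 317)
29^64 ≡ 101 (mod 317)
29^128 ≡ 57 (mod 317)
29^158 = 29^(128+16+8+4+2) ≡ 316 (mod 317).
Result is 316 ≡ −1, so (29/317) = −1.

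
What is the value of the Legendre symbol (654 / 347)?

-1

Euler's criterion: (654/347) ≡ 307^173 (mod 347).
307^2 ≡ 212 (mod 347)
307^4 ≡ 181 (mod 347)
307^8 ≡ 143 (mod 347)
307^16 ≡ 323 (mod 347)
307^32 ≡ 229 (mod 347)
307^64 ≡ 44 (mod 347)
307^128 ≡ 201 (mod 347)
307^173 = 307^(128+32+8+4+1) ≡ 346 (mod 347).
Result is 346 ≡ −1, so (654/347) = −1.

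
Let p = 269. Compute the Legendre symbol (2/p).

-1

Euler's criterion: (2/269) ≡ 2^134 (mod 269).
2^2 ≡ 4 (mod 269)
2^4 ≡ 16 (mod 269)
2^8 ≡ 256 (mod 269)
2^16 ≡ 169 (mod 269)
2^32 ≡ 47 (mod 269)
2^64 ≡ 57 (mod 269)
2^128 ≡ 21 (mod 269)
2^134 = 2^(128+4+2) ≡ 268 (mod 269).
Result is 268 ≡ −1, so (2/269) = −1.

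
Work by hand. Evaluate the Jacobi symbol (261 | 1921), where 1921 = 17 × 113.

Reciprocity: 261 ≡ 1 and 1921 ≡ 1 (mod 4), so (261/1921) = +(1921/261).
Reduce top mod 261: now compute (94/261).
Pull out 2: since 261 ≡ 5 (mod 8), (2/261) = -1.
Reciprocity: 47 ≡ 3 and 261 ≡ 1 (mod 4), so (47/261) = +(261/47).
Reduce top mod 47: now compute (26/47).
Pull out 2: since 47 ≡ 7 (mod 8), (2/47) = +1.
Reciprocity: 13 ≡ 1 and 47 ≡ 3 (mod 4), so (13/47) = +(47/13).
Reduce top mod 13: now compute (8/13).
Pull out 2^3: since 13 ≡ 5 (mod 8), (2/13) = -1, so (2/13)^3 = -1.
Reached (1/13) = 1. Collecting the sign flips along the way, the symbol is +1.

1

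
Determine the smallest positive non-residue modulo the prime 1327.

3

(2/1327) = +1, so 2 is a residue.
(3/1327) = −1, so 3 is the smallest positive non-residue mod 1327.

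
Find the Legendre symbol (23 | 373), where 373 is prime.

Reciprocity: 23 ≡ 3 and 373 ≡ 1 (mod 4), so (23/373) = +(373/23).
Reduce top mod 23: now compute (5/23).
Reciprocity: 5 ≡ 1 and 23 ≡ 3 (mod 4), so (5/23) = +(23/5).
Reduce top mod 5: now compute (3/5).
Reciprocity: 3 ≡ 3 and 5 ≡ 1 (mod 4), so (3/5) = +(5/3).
Reduce top mod 3: now compute (2/3).
Pull out 2: since 3 ≡ 3 (mod 8), (2/3) = -1.
Reached (1/3) = 1. Collecting the sign flips along the way, the symbol is -1.

-1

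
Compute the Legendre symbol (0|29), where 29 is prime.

Top reduces to 0: gcd > 1, so the symbol is 0.

0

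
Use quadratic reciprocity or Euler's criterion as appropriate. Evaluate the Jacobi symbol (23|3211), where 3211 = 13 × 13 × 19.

Reciprocity: 23 ≡ 3 and 3211 ≡ 3 (mod 4), so (23/3211) = −(3211/23).
Reduce top mod 23: now compute (14/23).
Pull out 2: since 23 ≡ 7 (mod 8), (2/23) = +1.
Reciprocity: 7 ≡ 3 and 23 ≡ 3 (mod 4), so (7/23) = −(23/7).
Reduce top mod 7: now compute (2/7).
Pull out 2: since 7 ≡ 7 (mod 8), (2/7) = +1.
Reached (1/7) = 1. Collecting the sign flips along the way, the symbol is +1.

1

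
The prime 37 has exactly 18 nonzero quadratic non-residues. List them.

2,5,6,8,13,14,15,17,18,19,20,22,23,24,29,31,32,35

Square k = 1,…,18 (k and 37−k give the same square):
1²=1, 2²=4, 3²=9, 4²=16, 5²=25, 6²=36, 7²≡12, 8²≡27, 9²≡7, 10²≡26, 11²≡10, 12²≡33, 13²≡21, 14²≡11, 15²≡3, 16²≡34, 17²≡30, 18²≡28 (mod 37).
The residues are {1, 3, 4, 7, 9, 10, 11, 12, 16, 21, 25, 26, 27, 28, 30, 33, 34, 36}; the non-residues are the remaining 18 nonzero classes.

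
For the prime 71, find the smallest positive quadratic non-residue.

7

(2/71) = +1, so 2 is a residue.
(3/71) = +1, so 3 is a residue.
(4/71) = +1, so 4 is a residue.
(5/71) = +1, so 5 is a residue.
(6/71) = +1, so 6 is a residue.
(7/71) = −1, so 7 is the smallest positive non-residue mod 71.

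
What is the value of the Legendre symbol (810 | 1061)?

-1

Pull out 2: since 1061 ≡ 5 (mod 8), (2/1061) = -1.
Reciprocity: 405 ≡ 1 and 1061 ≡ 1 (mod 4), so (405/1061) = +(1061/405).
Reduce top mod 405: now compute (251/405).
Reciprocity: 251 ≡ 3 and 405 ≡ 1 (mod 4), so (251/405) = +(405/251).
Reduce top mod 251: now compute (154/251).
Pull out 2: since 251 ≡ 3 (mod 8), (2/251) = -1.
Reciprocity: 77 ≡ 1 and 251 ≡ 3 (mod 4), so (77/251) = +(251/77).
Reduce top mod 77: now compute (20/77).
Pull out 2^2: since 77 ≡ 5 (mod 8), (2/77) = -1, so (2/77)^2 = +1.
Reciprocity: 5 ≡ 1 and 77 ≡ 1 (mod 4), so (5/77) = +(77/5).
Reduce top mod 5: now compute (2/5).
Pull out 2: since 5 ≡ 5 (mod 8), (2/5) = -1.
Reached (1/5) = 1. Collecting the sign flips along the way, the symbol is -1.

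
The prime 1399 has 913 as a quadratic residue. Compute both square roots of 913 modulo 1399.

Since 1399 ≡ 3 (mod 4), a square root of 913 is 913^((1399+1)/4) = 913^350 mod 1399.
Repeated squaring: 913^2≡1164, 913^4≡664, 913^8≡211, 913^16≡1152, 913^32≡852, 913^64≡1222, 913^128≡551, 913^256≡18 (mod 1399).
913^350 = 913^(256+64+16+8+4+2) ≡ 1115 (mod 1399).
Check: 1115² = 1243225 ≡ 913 (mod 1399). The two roots are 284 and 1115.

284, 1115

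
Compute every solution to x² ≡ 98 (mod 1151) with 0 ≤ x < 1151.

336, 815

Since 1151 ≡ 3 (mod 4), a square root of 98 is 98^((1151+1)/4) = 98^288 mod 1151.
Repeated squaring: 98^2≡396, 98^4≡280, 98^8≡132, 98^16≡159, 98^32≡1110, 98^64≡530, 98^128≡56, 98^256≡834 (mod 1151).
98^288 = 98^(256+32) ≡ 336 (mod 1151).
Check: 336² = 112896 ≡ 98 (mod 1151). The two roots are 336 and 815.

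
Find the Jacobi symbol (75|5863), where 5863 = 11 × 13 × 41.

-1

Reciprocity: 75 ≡ 3 and 5863 ≡ 3 (mod 4), so (75/5863) = −(5863/75).
Reduce top mod 75: now compute (13/75).
Reciprocity: 13 ≡ 1 and 75 ≡ 3 (mod 4), so (13/75) = +(75/13).
Reduce top mod 13: now compute (10/13).
Pull out 2: since 13 ≡ 5 (mod 8), (2/13) = -1.
Reciprocity: 5 ≡ 1 and 13 ≡ 1 (mod 4), so (5/13) = +(13/5).
Reduce top mod 5: now compute (3/5).
Reciprocity: 3 ≡ 3 and 5 ≡ 1 (mod 4), so (3/5) = +(5/3).
Reduce top mod 3: now compute (2/3).
Pull out 2: since 3 ≡ 3 (mod 8), (2/3) = -1.
Reached (1/3) = 1. Collecting the sign flips along the way, the symbol is -1.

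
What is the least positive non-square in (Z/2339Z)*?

2

(2/2339) = −1, so 2 is the smallest positive non-residue mod 2339.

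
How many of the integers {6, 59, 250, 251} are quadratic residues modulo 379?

2

(6/379) = +1 → QR.
(59/379) = -1 → non-residue.
(250/379) = -1 → non-residue.
(251/379) = +1 → QR.
Total quadratic residues among the 4: 2.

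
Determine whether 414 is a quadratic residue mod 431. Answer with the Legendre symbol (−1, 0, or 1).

1

Euler's criterion: (414/431) ≡ 414^215 (mod 431).
414^2 ≡ 289 (mod 431)
414^4 ≡ 338 (mod 431)
414^8 ≡ 29 (mod 431)
414^16 ≡ 410 (mod 431)
414^32 ≡ 10 (mod 431)
414^64 ≡ 100 (mod 431)
414^128 ≡ 87 (mod 431)
414^215 = 414^(128+64+16+4+2+1) ≡ 1 (mod 431).
Result is 1, so (414/431) = 1.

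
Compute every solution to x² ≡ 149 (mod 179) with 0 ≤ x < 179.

68, 111

Since 179 ≡ 3 (mod 4), a square root of 149 is 149^((179+1)/4) = 149^45 mod 179.
Repeated squaring: 149^2≡5, 149^4≡25, 149^8≡88, 149^16≡47, 149^32≡61 (mod 179).
149^45 = 149^(32+8+4+1) ≡ 68 (mod 179).
Check: 68² = 4624 ≡ 149 (mod 179). The two roots are 68 and 111.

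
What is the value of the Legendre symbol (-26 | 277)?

First reduce: -26 ≡ 251 (mod 277).
Reciprocity: 251 ≡ 3 and 277 ≡ 1 (mod 4), so (251/277) = +(277/251).
Reduce top mod 251: now compute (26/251).
Pull out 2: since 251 ≡ 3 (mod 8), (2/251) = -1.
Reciprocity: 13 ≡ 1 and 251 ≡ 3 (mod 4), so (13/251) = +(251/13).
Reduce top mod 13: now compute (4/13).
Pull out 2^2: since 13 ≡ 5 (mod 8), (2/13) = -1, so (2/13)^2 = +1.
Reached (1/13) = 1. Collecting the sign flips along the way, the symbol is -1.

-1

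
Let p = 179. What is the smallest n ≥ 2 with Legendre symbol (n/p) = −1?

(2/179) = −1, so 2 is the smallest positive non-residue mod 179.

2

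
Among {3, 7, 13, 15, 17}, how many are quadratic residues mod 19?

(3/19) = -1 → non-residue.
(7/19) = +1 → QR.
(13/19) = -1 → non-residue.
(15/19) = -1 → non-residue.
(17/19) = +1 → QR.
Total quadratic residues among the 5: 2.

2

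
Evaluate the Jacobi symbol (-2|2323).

First reduce: -2 ≡ 2321 (mod 2323).
Reciprocity: 2321 ≡ 1 and 2323 ≡ 3 (mod 4), so (2321/2323) = +(2323/2321).
Reduce top mod 2321: now compute (2/2321).
Pull out 2: since 2321 ≡ 1 (mod 8), (2/2321) = +1.
Reached (1/2321) = 1. Collecting the sign flips along the way, the symbol is +1.

1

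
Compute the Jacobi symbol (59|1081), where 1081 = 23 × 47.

1

Reciprocity: 59 ≡ 3 and 1081 ≡ 1 (mod 4), so (59/1081) = +(1081/59).
Reduce top mod 59: now compute (19/59).
Reciprocity: 19 ≡ 3 and 59 ≡ 3 (mod 4), so (19/59) = −(59/19).
Reduce top mod 19: now compute (2/19).
Pull out 2: since 19 ≡ 3 (mod 8), (2/19) = -1.
Reached (1/19) = 1. Collecting the sign flips along the way, the symbol is +1.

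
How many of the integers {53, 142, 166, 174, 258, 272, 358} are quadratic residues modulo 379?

(53/379) = -1 → non-residue.
(142/379) = +1 → QR.
(166/379) = -1 → non-residue.
(174/379) = -1 → non-residue.
(258/379) = -1 → non-residue.
(272/379) = -1 → non-residue.
(358/379) = -1 → non-residue.
Total quadratic residues among the 7: 1.

1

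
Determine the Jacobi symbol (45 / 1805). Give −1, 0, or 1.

0

Reciprocity: 45 ≡ 1 and 1805 ≡ 1 (mod 4), so (45/1805) = +(1805/45).
Reduce top mod 45: now compute (5/45).
Reciprocity: 5 ≡ 1 and 45 ≡ 1 (mod 4), so (5/45) = +(45/5).
Reduce top mod 5: now compute (0/5).
Top reduces to 0: gcd > 1, so the symbol is 0.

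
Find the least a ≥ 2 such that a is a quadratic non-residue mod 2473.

(2/2473) = +1, so 2 is a residue.
(3/2473) = +1, so 3 is a residue.
(4/2473) = +1, so 4 is a residue.
(5/2473) = −1, so 5 is the smallest positive non-residue mod 2473.

5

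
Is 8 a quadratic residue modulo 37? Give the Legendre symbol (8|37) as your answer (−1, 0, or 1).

-1

Pull out 2^3: since 37 ≡ 5 (mod 8), (2/37) = -1, so (2/37)^3 = -1.
Reached (1/37) = 1. Collecting the sign flips along the way, the symbol is -1.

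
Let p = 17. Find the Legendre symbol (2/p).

Euler's criterion: (2/17) ≡ 2^8 (mod 17).
2^2 ≡ 4 (mod 17)
2^4 ≡ 16 (mod 17)
2^8 ≡ 1 (mod 17)
2^8 = 2^(8) ≡ 1 (mod 17).
Result is 1, so (2/17) = 1.

1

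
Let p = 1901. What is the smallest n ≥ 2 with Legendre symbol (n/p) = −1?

2

(2/1901) = −1, so 2 is the smallest positive non-residue mod 1901.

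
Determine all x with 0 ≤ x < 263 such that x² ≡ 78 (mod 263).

128, 135

Since 263 ≡ 3 (mod 4), a square root of 78 is 78^((263+1)/4) = 78^66 mod 263.
Repeated squaring: 78^2≡35, 78^4≡173, 78^8≡210, 78^16≡179, 78^32≡218, 78^64≡184 (mod 263).
78^66 = 78^(64+2) ≡ 128 (mod 263).
Check: 128² = 16384 ≡ 78 (mod 263). The two roots are 128 and 135.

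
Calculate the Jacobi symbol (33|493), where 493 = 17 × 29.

Reciprocity: 33 ≡ 1 and 493 ≡ 1 (mod 4), so (33/493) = +(493/33).
Reduce top mod 33: now compute (31/33).
Reciprocity: 31 ≡ 3 and 33 ≡ 1 (mod 4), so (31/33) = +(33/31).
Reduce top mod 31: now compute (2/31).
Pull out 2: since 31 ≡ 7 (mod 8), (2/31) = +1.
Reached (1/31) = 1. Collecting the sign flips along the way, the symbol is +1.

1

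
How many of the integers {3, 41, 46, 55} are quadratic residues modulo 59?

(3/59) = +1 → QR.
(41/59) = +1 → QR.
(46/59) = +1 → QR.
(55/59) = -1 → non-residue.
Total quadratic residues among the 4: 3.

3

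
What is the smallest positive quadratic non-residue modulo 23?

5

(2/23) = +1, so 2 is a residue.
(3/23) = +1, so 3 is a residue.
(4/23) = +1, so 4 is a residue.
(5/23) = −1, so 5 is the smallest positive non-residue mod 23.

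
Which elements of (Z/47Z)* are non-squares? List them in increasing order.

5,10,11,13,15,19,20,22,23,26,29,30,31,33,35,38,39,40,41,43,44,45,46

Square k = 1,…,23 (k and 47−k give the same square):
1²=1, 2²=4, 3²=9, 4²=16, 5²=25, 6²=36, 7²≡2, 8²≡17, 9²≡34, 10²≡6, 11²≡27, 12²≡3, 13²≡28, 14²≡8, 15²≡37, 16²≡21, 17²≡7, 18²≡42, 19²≡32, 20²≡24, 21²≡18, 22²≡14, 23²≡12 (mod 47).
The residues are {1, 2, 3, 4, 6, 7, 8, 9, 12, 14, 16, 17, 18, 21, 24, 25, 27, 28, 32, 34, 36, 37, 42}; the non-residues are the remaining 23 nonzero classes.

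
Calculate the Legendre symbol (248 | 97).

First reduce: 248 ≡ 54 (mod 97).
Pull out 2: since 97 ≡ 1 (mod 8), (2/97) = +1.
Reciprocity: 27 ≡ 3 and 97 ≡ 1 (mod 4), so (27/97) = +(97/27).
Reduce top mod 27: now compute (16/27).
Pull out 2^4: since 27 ≡ 3 (mod 8), (2/27) = -1, so (2/27)^4 = +1.
Reached (1/27) = 1. Collecting the sign flips along the way, the symbol is +1.

1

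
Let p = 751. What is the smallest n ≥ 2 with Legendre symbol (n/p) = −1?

3

(2/751) = +1, so 2 is a residue.
(3/751) = −1, so 3 is the smallest positive non-residue mod 751.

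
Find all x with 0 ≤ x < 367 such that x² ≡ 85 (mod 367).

Since 367 ≡ 3 (mod 4), a square root of 85 is 85^((367+1)/4) = 85^92 mod 367.
Repeated squaring: 85^2≡252, 85^4≡13, 85^8≡169, 85^16≡302, 85^32≡188, 85^64≡112 (mod 367).
85^92 = 85^(64+16+8+4) ≡ 67 (mod 367).
Check: 67² = 4489 ≡ 85 (mod 367). The two roots are 67 and 300.

67, 300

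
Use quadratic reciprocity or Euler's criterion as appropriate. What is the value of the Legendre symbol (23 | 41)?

Reciprocity: 23 ≡ 3 and 41 ≡ 1 (mod 4), so (23/41) = +(41/23).
Reduce top mod 23: now compute (18/23).
Pull out 2: since 23 ≡ 7 (mod 8), (2/23) = +1.
Reciprocity: 9 ≡ 1 and 23 ≡ 3 (mod 4), so (9/23) = +(23/9).
Reduce top mod 9: now compute (5/9).
Reciprocity: 5 ≡ 1 and 9 ≡ 1 (mod 4), so (5/9) = +(9/5).
Reduce top mod 5: now compute (4/5).
Pull out 2^2: since 5 ≡ 5 (mod 8), (2/5) = -1, so (2/5)^2 = +1.
Reached (1/5) = 1. Collecting the sign flips along the way, the symbol is +1.

1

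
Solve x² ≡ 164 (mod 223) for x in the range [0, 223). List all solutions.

Since 223 ≡ 3 (mod 4), a square root of 164 is 164^((223+1)/4) = 164^56 mod 223.
Repeated squaring: 164^2≡136, 164^4≡210, 164^8≡169, 164^16≡17, 164^32≡66 (mod 223).
164^56 = 164^(32+16+8) ≡ 68 (mod 223).
Check: 68² = 4624 ≡ 164 (mod 223). The two roots are 68 and 155.

68, 155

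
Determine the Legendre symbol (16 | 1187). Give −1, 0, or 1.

Euler's criterion: (16/1187) ≡ 16^593 (mod 1187).
16^2 ≡ 256 (mod 1187)
16^4 ≡ 251 (mod 1187)
16^8 ≡ 90 (mod 1187)
16^16 ≡ 978 (mod 1187)
16^32 ≡ 949 (mod 1187)
16^64 ≡ 855 (mod 1187)
16^128 ≡ 1020 (mod 1187)
16^256 ≡ 588 (mod 1187)
16^512 ≡ 327 (mod 1187)
16^593 = 16^(512+64+16+1) ≡ 1 (mod 1187).
Result is 1, so (16/1187) = 1.

1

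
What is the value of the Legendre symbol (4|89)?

Pull out 2^2: since 89 ≡ 1 (mod 8), (2/89) = +1, so (2/89)^2 = +1.
Reached (1/89) = 1. Collecting the sign flips along the way, the symbol is +1.

1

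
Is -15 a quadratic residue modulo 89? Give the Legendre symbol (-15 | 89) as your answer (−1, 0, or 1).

First reduce: -15 ≡ 74 (mod 89).
Pull out 2: since 89 ≡ 1 (mod 8), (2/89) = +1.
Reciprocity: 37 ≡ 1 and 89 ≡ 1 (mod 4), so (37/89) = +(89/37).
Reduce top mod 37: now compute (15/37).
Reciprocity: 15 ≡ 3 and 37 ≡ 1 (mod 4), so (15/37) = +(37/15).
Reduce top mod 15: now compute (7/15).
Reciprocity: 7 ≡ 3 and 15 ≡ 3 (mod 4), so (7/15) = −(15/7).
Reduce top mod 7: now compute (1/7).
Reached (1/7) = 1. Collecting the sign flips along the way, the symbol is -1.

-1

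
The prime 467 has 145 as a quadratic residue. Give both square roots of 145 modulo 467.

Since 467 ≡ 3 (mod 4), a square root of 145 is 145^((467+1)/4) = 145^117 mod 467.
Repeated squaring: 145^2≡10, 145^4≡100, 145^8≡193, 145^16≡356, 145^32≡179, 145^64≡285 (mod 467).
145^117 = 145^(64+32+16+4+1) ≡ 335 (mod 467).
Check: 335² = 112225 ≡ 145 (mod 467). The two roots are 132 and 335.

132, 335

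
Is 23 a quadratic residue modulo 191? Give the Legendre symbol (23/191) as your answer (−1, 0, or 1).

1

Reciprocity: 23 ≡ 3 and 191 ≡ 3 (mod 4), so (23/191) = −(191/23).
Reduce top mod 23: now compute (7/23).
Reciprocity: 7 ≡ 3 and 23 ≡ 3 (mod 4), so (7/23) = −(23/7).
Reduce top mod 7: now compute (2/7).
Pull out 2: since 7 ≡ 7 (mod 8), (2/7) = +1.
Reached (1/7) = 1. Collecting the sign flips along the way, the symbol is +1.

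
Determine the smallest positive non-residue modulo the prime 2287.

3

(2/2287) = +1, so 2 is a residue.
(3/2287) = −1, so 3 is the smallest positive non-residue mod 2287.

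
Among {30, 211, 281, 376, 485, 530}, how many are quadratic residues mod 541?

1

(30/541) = -1 → non-residue.
(211/541) = +1 → QR.
(281/541) = -1 → non-residue.
(376/541) = -1 → non-residue.
(485/541) = -1 → non-residue.
(530/541) = -1 → non-residue.
Total quadratic residues among the 6: 1.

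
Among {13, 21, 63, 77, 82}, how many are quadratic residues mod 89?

1

(13/89) = -1 → non-residue.
(21/89) = +1 → QR.
(63/89) = -1 → non-residue.
(77/89) = -1 → non-residue.
(82/89) = -1 → non-residue.
Total quadratic residues among the 5: 1.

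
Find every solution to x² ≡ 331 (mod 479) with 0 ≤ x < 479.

Since 479 ≡ 3 (mod 4), a square root of 331 is 331^((479+1)/4) = 331^120 mod 479.
Repeated squaring: 331^2≡349, 331^4≡135, 331^8≡23, 331^16≡50, 331^32≡105, 331^64≡8 (mod 479).
331^120 = 331^(64+32+16+8) ≡ 336 (mod 479).
Check: 336² = 112896 ≡ 331 (mod 479). The two roots are 143 and 336.

143, 336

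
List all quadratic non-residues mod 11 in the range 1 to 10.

2,6,7,8,10

Square k = 1,…,5 (k and 11−k give the same square):
1²=1, 2²=4, 3²=9, 4²≡5, 5²≡3 (mod 11).
The residues are {1, 3, 4, 5, 9}; the non-residues are the remaining 5 nonzero classes.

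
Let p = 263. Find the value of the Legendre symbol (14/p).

-1

Euler's criterion: (14/263) ≡ 14^131 (mod 263).
14^2 ≡ 196 (mod 263)
14^4 ≡ 18 (mod 263)
14^8 ≡ 61 (mod 263)
14^16 ≡ 39 (mod 263)
14^32 ≡ 206 (mod 263)
14^64 ≡ 93 (mod 263)
14^128 ≡ 233 (mod 263)
14^131 = 14^(128+2+1) ≡ 262 (mod 263).
Result is 262 ≡ −1, so (14/263) = −1.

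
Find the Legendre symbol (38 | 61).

-1

Euler's criterion: (38/61) ≡ 38^30 (mod 61).
38^2 ≡ 41 (mod 61)
38^4 ≡ 34 (mod 61)
38^8 ≡ 58 (mod 61)
38^16 ≡ 9 (mod 61)
38^30 = 38^(16+8+4+2) ≡ 60 (mod 61).
Result is 60 ≡ −1, so (38/61) = −1.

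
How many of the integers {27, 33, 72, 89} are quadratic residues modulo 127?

1

(27/127) = -1 → non-residue.
(33/127) = -1 → non-residue.
(72/127) = +1 → QR.
(89/127) = -1 → non-residue.
Total quadratic residues among the 4: 1.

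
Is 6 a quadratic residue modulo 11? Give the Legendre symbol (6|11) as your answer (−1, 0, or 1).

Euler's criterion: (6/11) ≡ 6^5 (mod 11).
6^2 ≡ 3 (mod 11)
6^4 ≡ 9 (mod 11)
6^5 = 6^(4+1) ≡ 10 (mod 11).
Result is 10 ≡ −1, so (6/11) = −1.

-1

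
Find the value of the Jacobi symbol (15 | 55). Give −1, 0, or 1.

0

Reciprocity: 15 ≡ 3 and 55 ≡ 3 (mod 4), so (15/55) = −(55/15).
Reduce top mod 15: now compute (10/15).
Pull out 2: since 15 ≡ 7 (mod 8), (2/15) = +1.
Reciprocity: 5 ≡ 1 and 15 ≡ 3 (mod 4), so (5/15) = +(15/5).
Reduce top mod 5: now compute (0/5).
Top reduces to 0: gcd > 1, so the symbol is 0.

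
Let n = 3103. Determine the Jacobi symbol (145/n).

0

Reciprocity: 145 ≡ 1 and 3103 ≡ 3 (mod 4), so (145/3103) = +(3103/145).
Reduce top mod 145: now compute (58/145).
Pull out 2: since 145 ≡ 1 (mod 8), (2/145) = +1.
Reciprocity: 29 ≡ 1 and 145 ≡ 1 (mod 4), so (29/145) = +(145/29).
Reduce top mod 29: now compute (0/29).
Top reduces to 0: gcd > 1, so the symbol is 0.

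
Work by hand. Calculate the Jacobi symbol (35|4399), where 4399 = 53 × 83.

1

Reciprocity: 35 ≡ 3 and 4399 ≡ 3 (mod 4), so (35/4399) = −(4399/35).
Reduce top mod 35: now compute (24/35).
Pull out 2^3: since 35 ≡ 3 (mod 8), (2/35) = -1, so (2/35)^3 = -1.
Reciprocity: 3 ≡ 3 and 35 ≡ 3 (mod 4), so (3/35) = −(35/3).
Reduce top mod 3: now compute (2/3).
Pull out 2: since 3 ≡ 3 (mod 8), (2/3) = -1.
Reached (1/3) = 1. Collecting the sign flips along the way, the symbol is +1.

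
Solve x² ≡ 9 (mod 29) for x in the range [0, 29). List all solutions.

29 ≡ 1 (mod 4), so we find a root by search.
Trying successive values, 3² = 9 ≡ 9 (mod 29). The other root is 29 − 3 = 26.

3, 26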